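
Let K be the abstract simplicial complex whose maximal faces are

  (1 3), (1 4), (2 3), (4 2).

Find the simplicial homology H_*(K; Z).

H_0 ≅ Z,  H_1 ≅ Z.

Order the vertices as 1 < 2 < 3 < 4. Listing each simplex with vertices in this order, K has dimension 1 with simplices:

  0-simplices (4): [1], [2], [3], [4]
  1-simplices (4): [1,3], [1,4], [2,3], [2,4]

so the chain groups are C_0 ≅ Z^4, C_1 ≅ Z^4.

∂_1: C_1 → C_0 is given by ∂[p,q] = [q] − [p].
As a 4×4 matrix over Z this has rank 3, with invariant factors (1,1,1).

From H_k ≅ ker(∂_k) / im(∂_{k+1}) we obtain:

  H_0: rank C_0 − rank ∂_1 = 4 − 3 = 1, and the invariant factors of ∂_1 are all 1, so H_0 ≅ Z.
  H_1: rank ker ∂_1 − rank ∂_2 = (4 − 3) − 0 = 1, and there is no ∂_2, so H_1 ≅ Z.

As a check, the Euler characteristic is 4 − 4 = 0, which agrees with 1 − 1 = 0.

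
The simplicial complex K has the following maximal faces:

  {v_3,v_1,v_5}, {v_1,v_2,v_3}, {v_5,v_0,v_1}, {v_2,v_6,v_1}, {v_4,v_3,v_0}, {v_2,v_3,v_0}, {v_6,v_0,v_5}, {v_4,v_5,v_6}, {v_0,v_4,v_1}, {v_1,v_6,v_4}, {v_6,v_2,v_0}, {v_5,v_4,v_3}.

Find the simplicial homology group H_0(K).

Fix the vertex order v_0 < v_1 < v_2 < v_3 < v_4 < v_5 < v_6 and write every simplex with vertices in increasing order. Then dim K = 2 and the simplices of K are:

  0-simplices (7): [v_0], [v_1], [v_2], [v_3], [v_4], [v_5], [v_6]
  1-simplices (18): (18 of them)
  2-simplices (12): (12 of them)

Hence C_0 ≅ Z^7, C_1 ≅ Z^18, C_2 ≅ Z^12.

∂_1: C_1 → C_0 maps an edge to its endpoints' difference, ∂[p,q] = q − p. For instance
  ∂[v_1,v_2] = [v_2] − [v_1].
The 7×18 boundary matrix has rank 6 and Smith normal form diag(1,1,1,1,1,1).

The boundary map ∂_2: C_2 → C_1 maps a triangle to the signed sum of its edges. For instance
  ∂[v_1,v_2,v_6] = [v_2,v_6] − [v_1,v_6] + [v_1,v_2],
  ∂[v_3,v_4,v_5] = [v_4,v_5] − [v_3,v_5] + [v_3,v_4].
As a 18×12 matrix over Z this has rank 12, with invariant factors (1,1,1,1,1,1,1,1,1,1,1,2).

Reading off H_k = ker ∂_k / im ∂_{k+1}:

  H_0: rank C_0 − rank ∂_1 = 7 − 6 = 1, and the invariant factors of ∂_1 are all 1, so H_0 ≅ Z.

H_0 ≅ Z.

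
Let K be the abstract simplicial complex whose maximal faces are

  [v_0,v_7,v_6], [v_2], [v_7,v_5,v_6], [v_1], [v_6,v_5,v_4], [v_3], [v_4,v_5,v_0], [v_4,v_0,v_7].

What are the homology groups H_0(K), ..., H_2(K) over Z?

H_0 = Z^4,  H_1 = Z,  H_2 = 0.

We work with the vertex ordering v_0 < v_1 < v_2 < v_3 < v_4 < v_5 < v_6 < v_7. The simplices of K, each written with vertices in increasing order, are:

  0-simplices (8): [v_0], [v_1], [v_2], [v_3], [v_4], [v_5], [v_6], [v_7]
  1-simplices (10): [v_0,v_4], [v_0,v_5], [v_0,v_6], [v_0,v_7], [v_4,v_5], [v_4,v_6], [v_4,v_7], [v_5,v_6], [v_5,v_7], [v_6,v_7]
  2-simplices (5): [v_0,v_4,v_5], [v_0,v_4,v_7], [v_0,v_6,v_7], [v_4,v_5,v_6], [v_5,v_6,v_7]

so the chain groups are C_0 ≅ Z^8, C_1 ≅ Z^10, C_2 ≅ Z^5.

The boundary map ∂_1: C_1 → C_0 sends each edge [p,q] (with p < q) to q − p. For instance
  ∂[v_0,v_5] = [v_5] − [v_0].
This gives a 8×10 integer matrix of rank 4; reducing to Smith normal form yields diagonal entries (1,1,1,1).

The boundary map ∂_2: C_2 → C_1 sends each 2-simplex [p,q,r] to [q,r] − [p,r] + [p,q]. For instance
  ∂[v_0,v_4,v_5] = [v_4,v_5] − [v_0,v_5] + [v_0,v_4],
  ∂[v_4,v_5,v_6] = [v_5,v_6] − [v_4,v_6] + [v_4,v_5].
This gives a 10×5 integer matrix of rank 5; reducing to Smith normal form yields diagonal entries (1,1,1,1,1).

From H_k ≅ ker(∂_k) / im(∂_{k+1}) we obtain:

  H_0: rank C_0 − rank ∂_1 = 8 − 4 = 4, and the invariant factors of ∂_1 are all 1, so H_0 = Z^4.
  H_1: rank ker ∂_1 − rank ∂_2 = (10 − 4) − 5 = 1, and the invariant factors of ∂_2 are all 1, so H_1 = Z.
  H_2: rank ker ∂_2 − rank ∂_3 = (5 − 5) − 0 = 0, and there is no ∂_3, so H_2 = 0.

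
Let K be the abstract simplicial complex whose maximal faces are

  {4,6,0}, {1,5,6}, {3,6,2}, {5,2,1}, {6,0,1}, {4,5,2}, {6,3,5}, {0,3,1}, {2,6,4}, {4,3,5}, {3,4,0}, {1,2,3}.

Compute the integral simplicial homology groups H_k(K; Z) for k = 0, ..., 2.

H_0 = Z,  H_1 = Z/2Z,  H_2 = 0.

Order the vertices as 0 < 1 < 2 < 3 < 4 < 5 < 6. Listing each simplex with vertices in this order, K has dimension 2 with simplices:

  0-simplices (7): [0], [1], [2], [3], [4], [5], [6]
  1-simplices (18): [0,1], [0,3], [0,4], [0,6], [1,2], [1,3], [1,5], [1,6], [2,3], [2,4], [2,5], [2,6], [3,4], [3,5], [3,6], [4,5], [4,6], [5,6]
  2-simplices (12): [0,1,3], [0,1,6], [0,3,4], [0,4,6], [1,2,3], [1,2,5], [1,5,6], [2,3,6], [2,4,5], [2,4,6], [3,4,5], [3,5,6]

giving chain groups C_0 ≅ Z^7, C_1 ≅ Z^18, C_2 ≅ Z^12.

Boundary ∂_1: C_1 → C_0 sends each edge [p,q] (with p < q) to q − p.
The resulting 7×18 matrix has rank 6, and its Smith normal form has invariant factors (1,1,1,1,1,1).

Boundary ∂_2: C_2 → C_1 sends each 2-simplex [p,q,r] to [q,r] − [p,r] + [p,q]. For instance
  ∂[1,2,5] = [2,5] − [1,5] + [1,2],
  ∂[0,3,4] = [3,4] − [0,4] + [0,3].
As a 18×12 matrix over Z this has rank 12, with invariant factors (1,1,1,1,1,1,1,1,1,1,1,2).

From H_k ≅ ker(∂_k) / im(∂_{k+1}) we obtain:

  H_0: rank C_0 − rank ∂_1 = 7 − 6 = 1, and the invariant factors of ∂_1 are all 1, so H_0 ≅ Z.
  H_1: rank ker ∂_1 − rank ∂_2 = (18 − 6) − 12 = 0, and ∂_2 has invariant factor 2 > 1, so H_1 ≅ Z/2Z.
  H_2: rank ker ∂_2 − rank ∂_3 = (12 − 12) − 0 = 0, and there is no ∂_3, so H_2 ≅ 0.

As a check, the Euler characteristic is 7 − 18 + 12 = 1, which agrees with 1 − 0 + 0 = 1.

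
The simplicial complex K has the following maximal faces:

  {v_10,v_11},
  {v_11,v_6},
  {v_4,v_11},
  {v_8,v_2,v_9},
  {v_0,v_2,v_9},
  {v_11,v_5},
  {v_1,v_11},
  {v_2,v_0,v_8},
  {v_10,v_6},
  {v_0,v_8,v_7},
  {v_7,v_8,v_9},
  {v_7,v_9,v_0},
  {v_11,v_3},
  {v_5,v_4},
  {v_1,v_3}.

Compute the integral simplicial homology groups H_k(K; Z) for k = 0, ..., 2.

We work with the vertex ordering v_0 < v_1 < v_2 < v_3 < v_4 < v_5 < v_6 < v_7 < v_8 < v_9 < v_10 < v_11. The simplices of K, each written with vertices in increasing order, are:

  0-simplices (12): [v_0], [v_1], [v_2], [v_3], [v_4], [v_5], [v_6], [v_7], [v_8], [v_9], [v_10], [v_11]
  1-simplices (18): (18 of them)
  2-simplices (6): [v_0,v_2,v_8], [v_0,v_2,v_9], [v_0,v_7,v_8], [v_0,v_7,v_9], [v_2,v_8,v_9], [v_7,v_8,v_9]

so the chain groups are C_0 ≅ Z^12, C_1 ≅ Z^18, C_2 ≅ Z^6.

The boundary map ∂_1: C_1 → C_0 is given by ∂[p,q] = [q] − [p]. For instance
  ∂[v_7,v_9] = [v_9] − [v_7].
The resulting 12×18 matrix has rank 10, and its Smith normal form has invariant factors (1,1,1,1,1,1,1,1,1,1).

∂_2: C_2 → C_1 sends each 2-simplex [p,q,r] to [q,r] − [p,r] + [p,q]. For instance
  ∂[v_2,v_8,v_9] = [v_8,v_9] − [v_2,v_9] + [v_2,v_8],
  ∂[v_0,v_7,v_8] = [v_7,v_8] − [v_0,v_8] + [v_0,v_7].
As a 18×6 matrix over Z this has rank 5, with invariant factors (1,1,1,1,1).

From H_k ≅ ker(∂_k) / im(∂_{k+1}) we obtain:

  H_0: rank C_0 − rank ∂_1 = 12 − 10 = 2, and the invariant factors of ∂_1 are all 1, so H_0 ≅ Z^2.
  H_1: rank ker ∂_1 − rank ∂_2 = (18 − 10) − 5 = 3, and the invariant factors of ∂_2 are all 1, so H_1 ≅ Z^3.
  H_2: rank ker ∂_2 − rank ∂_3 = (6 − 5) − 0 = 1, and there is no ∂_3, so H_2 ≅ Z.

As a check, the Euler characteristic is 12 − 18 + 6 = 0, which agrees with 2 − 3 + 1 = 0.

H_0 = Z^2,  H_1 = Z^3,  H_2 = Z.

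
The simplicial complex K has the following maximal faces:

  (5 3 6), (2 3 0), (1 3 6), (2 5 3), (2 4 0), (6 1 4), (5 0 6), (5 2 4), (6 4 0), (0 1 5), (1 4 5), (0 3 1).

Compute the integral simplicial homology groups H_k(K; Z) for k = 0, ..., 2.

H_0 ≅ Z,  H_1 ≅ Z/2Z,  H_2 = 0.

K has 7 vertices, 18 edges, 12 triangles.
rank ∂_0 = 0, rank ∂_1 = 6 ⇒ b_0 = 7 − 0 − 6 = 1; all invariant factors of ∂_1 are 1 so no torsion. So H_0 ≅ Z.
rank ∂_1 = 6, rank ∂_2 = 12 ⇒ b_1 = 18 − 6 − 12 = 0; ∂_2 has invariant factor(s) [2] giving torsion. So H_1 ≅ Z/2Z.
rank ∂_2 = 12, rank ∂_3 = 0 ⇒ b_2 = 12 − 12 − 0 = 0. So H_2 ≅ 0.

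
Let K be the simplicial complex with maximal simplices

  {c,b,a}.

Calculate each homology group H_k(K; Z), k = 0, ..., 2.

Order the vertices as a < b < c. Listing each simplex with vertices in this order, K has dimension 2 with simplices:

  0-simplices (3): a, b, c
  1-simplices (3): ab, ac, bc
  2-simplices (1): abc

Hence C_0 ≅ Z^3, C_1 ≅ Z^3, C_2 ≅ Z^1.

∂_1: C_1 → C_0 is given by ∂[p,q] = [q] − [p]. For instance
  ∂bc = c − b.
This gives a 3×3 integer matrix of rank 2; reducing to Smith normal form yields diagonal entries (1,1).

∂_2: C_2 → C_1 maps a triangle to the signed sum of its edges. For instance
  ∂abc = bc − ac + ab.
This gives a 3×1 integer matrix of rank 1; reducing to Smith normal form yields diagonal entries (1).

From H_k ≅ ker(∂_k) / im(∂_{k+1}) we obtain:

  H_0: rank C_0 − rank ∂_1 = 3 − 2 = 1, and the invariant factors of ∂_1 are all 1, so H_0 = Z.
  H_1: rank ker ∂_1 − rank ∂_2 = (3 − 2) − 1 = 0, and the invariant factors of ∂_2 are all 1, so H_1 = 0.
  H_2: rank ker ∂_2 − rank ∂_3 = (1 − 1) − 0 = 0, and there is no ∂_3, so H_2 = 0.

As a check, the Euler characteristic is 3 − 3 + 1 = 1, which agrees with 1 − 0 + 0 = 1.

H_0 ≅ Z,  H_1 = 0,  H_2 = 0.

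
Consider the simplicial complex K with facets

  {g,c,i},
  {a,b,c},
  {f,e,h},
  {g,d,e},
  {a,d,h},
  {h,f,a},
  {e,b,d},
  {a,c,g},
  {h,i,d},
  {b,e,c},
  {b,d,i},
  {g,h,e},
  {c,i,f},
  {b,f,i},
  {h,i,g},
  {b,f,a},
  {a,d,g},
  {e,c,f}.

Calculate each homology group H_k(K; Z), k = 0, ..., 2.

H_0 = Z,  H_1 = Z ⊕ Z/2Z,  H_2 = 0.

Take the total order a < b < c < d < e < f < g < h < i on the vertex set. Then K (dimension 2) consists of the simplices:

  0-simplices (9): a, b, c, d, e, f, g, h, i
  1-simplices (27): ab, ac, ad, af, ag, ah, bc, bd, be, bf, bi, ce, cf, cg, ci, de, dg, dh, di, ef, eg, eh, fh, fi, gh, gi, hi
  2-simplices (18): abc, abf, acg, adg, adh, afh, bce, bde, bdi, bfi, cef, cfi, cgi, deg, dhi, efh, egh, ghi

giving chain groups C_0 ≅ Z^9, C_1 ≅ Z^27, C_2 ≅ Z^18.

Boundary ∂_1: C_1 → C_0 maps an edge to its endpoints' difference, ∂[p,q] = q − p.
This gives a 9×27 integer matrix of rank 8; reducing to Smith normal form yields diagonal entries (1,1,1,1,1,1,1,1).

Boundary ∂_2: C_2 → C_1 acts by ∂[p,q,r] = [q,r] − [p,r] + [p,q]. For instance
  ∂cfi = fi − ci + cf,
  ∂bde = de − be + bd.
As a 27×18 matrix over Z this has rank 18, with invariant factors (1,1,1,1,1,1,1,1,1,1,1,1,1,1,1,1,1,2).

Computing H_k = (kernel of ∂_k) / (image of ∂_{k+1}):

  H_0: rank C_0 − rank ∂_1 = 9 − 8 = 1, and the invariant factors of ∂_1 are all 1, so H_0 ≅ Z.
  H_1: rank ker ∂_1 − rank ∂_2 = (27 − 8) − 18 = 1, and ∂_2 has invariant factor 2 > 1, so H_1 ≅ Z ⊕ Z/2Z.
  H_2: rank ker ∂_2 − rank ∂_3 = (18 − 18) − 0 = 0, and there is no ∂_3, so H_2 ≅ 0.

As a check, the Euler characteristic is 9 − 27 + 18 = 0, which agrees with 1 − 1 + 0 = 0.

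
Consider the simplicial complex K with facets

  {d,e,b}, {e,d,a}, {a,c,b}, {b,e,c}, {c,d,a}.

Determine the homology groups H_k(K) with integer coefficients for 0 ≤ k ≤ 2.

We work with the vertex ordering a < b < c < d < e. The simplices of K, each written with vertices in increasing order, are:

  0-simplices (5): a, b, c, d, e
  1-simplices (10): ab, ac, ad, ae, bc, bd, be, cd, ce, de
  2-simplices (5): abc, acd, ade, bce, bde

giving chain groups C_0 ≅ Z^5, C_1 ≅ Z^10, C_2 ≅ Z^5.

Boundary ∂_1: C_1 → C_0 sends each edge [p,q] (with p < q) to q − p. For instance
  ∂de = e − d.
The 5×10 boundary matrix has rank 4 and Smith normal form diag(1,1,1,1).

The boundary map ∂_2: C_2 → C_1 acts by ∂[p,q,r] = [q,r] − [p,r] + [p,q]. For instance
  ∂bde = de − be + bd,
  ∂abc = bc − ac + ab.
As a 10×5 matrix over Z this has rank 5, with invariant factors (1,1,1,1,1).

Now H_k = ker ∂_k / im ∂_{k+1}, so:

  H_0: rank C_0 − rank ∂_1 = 5 − 4 = 1, and the invariant factors of ∂_1 are all 1, so H_0 ≅ Z.
  H_1: rank ker ∂_1 − rank ∂_2 = (10 − 4) − 5 = 1, and the invariant factors of ∂_2 are all 1, so H_1 ≅ Z.
  H_2: rank ker ∂_2 − rank ∂_3 = (5 − 5) − 0 = 0, and there is no ∂_3, so H_2 ≅ 0.

H_0 ≅ Z,  H_1 ≅ Z,  H_2 = 0.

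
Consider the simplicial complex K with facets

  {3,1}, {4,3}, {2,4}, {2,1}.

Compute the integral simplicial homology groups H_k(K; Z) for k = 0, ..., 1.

H_0 = Z,  H_1 = Z.

Take the total order 1 < 2 < 3 < 4 on the vertex set. Then K (dimension 1) consists of the simplices:

  0-simplices (4): [1], [2], [3], [4]
  1-simplices (4): [1,2], [1,3], [2,4], [3,4]

Hence C_0 ≅ Z^4, C_1 ≅ Z^4.

The boundary map ∂_1: C_1 → C_0 maps an edge to its endpoints' difference, ∂[p,q] = q − p.
As a 4×4 matrix over Z this has rank 3, with invariant factors (1,1,1).

Reading off H_k = ker ∂_k / im ∂_{k+1}:

  H_0: rank C_0 − rank ∂_1 = 4 − 3 = 1, and the invariant factors of ∂_1 are all 1, so H_0 = Z.
  H_1: rank ker ∂_1 − rank ∂_2 = (4 − 3) − 0 = 1, and there is no ∂_2, so H_1 = Z.

As a check, the Euler characteristic is 4 − 4 = 0, which agrees with 1 − 1 = 0.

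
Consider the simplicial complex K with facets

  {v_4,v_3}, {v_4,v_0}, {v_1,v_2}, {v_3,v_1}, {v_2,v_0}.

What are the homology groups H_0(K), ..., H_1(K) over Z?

K has 5 vertices, 5 edges.
rank ∂_0 = 0, rank ∂_1 = 4 ⇒ b_0 = 5 − 0 − 4 = 1; all invariant factors of ∂_1 are 1 so no torsion. So H_0 = Z.
rank ∂_1 = 4, rank ∂_2 = 0 ⇒ b_1 = 5 − 4 − 0 = 1. So H_1 = Z.

H_0 = Z,  H_1 = Z.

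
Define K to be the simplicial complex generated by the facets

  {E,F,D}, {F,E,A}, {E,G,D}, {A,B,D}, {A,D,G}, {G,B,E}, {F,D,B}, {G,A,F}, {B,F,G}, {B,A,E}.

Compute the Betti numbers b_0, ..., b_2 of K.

b_0 = 1, b_1 = 0, b_2 = 0.

Take the total order A < B < D < E < F < G on the vertex set. Then K (dimension 2) consists of the simplices:

  0-simplices (6): A, B, D, E, F, G
  1-simplices (15): AB, AD, AE, AF, AG, BD, BE, BF, BG, DE, DF, DG, EF, EG, FG
  2-simplices (10): ABD, ABE, ADG, AEF, AFG, BDF, BEG, BFG, DEF, DEG

giving chain groups C_0 ≅ Z^6, C_1 ≅ Z^15, C_2 ≅ Z^10.

∂_1: C_1 → C_0 sends each edge [p,q] (with p < q) to q − p. For instance
  ∂DE = E − D.
The resulting 6×15 matrix has rank 5, and its Smith normal form has invariant factors (1,1,1,1,1).

∂_2: C_2 → C_1 sends each 2-simplex [p,q,r] to [q,r] − [p,r] + [p,q]. For instance
  ∂DEG = EG − DG + DE,
  ∂AFG = FG − AG + AF.
The 15×10 boundary matrix has rank 10 and Smith normal form diag(1,1,1,1,1,1,1,1,1,2).

Now H_k = ker ∂_k / im ∂_{k+1}, so:

  H_0: rank C_0 − rank ∂_1 = 6 − 5 = 1, and the invariant factors of ∂_1 are all 1, so H_0 = Z.
  H_1: rank ker ∂_1 − rank ∂_2 = (15 − 5) − 10 = 0, and ∂_2 has invariant factor 2 > 1, so H_1 = Z_2.
  H_2: rank ker ∂_2 − rank ∂_3 = (10 − 10) − 0 = 0, and there is no ∂_3, so H_2 = 0.

As a check, the Euler characteristic is 6 − 15 + 10 = 1, which agrees with 1 − 0 + 0 = 1.

Hence the Betti numbers are b_0 = 1, b_1 = 0, b_2 = 0.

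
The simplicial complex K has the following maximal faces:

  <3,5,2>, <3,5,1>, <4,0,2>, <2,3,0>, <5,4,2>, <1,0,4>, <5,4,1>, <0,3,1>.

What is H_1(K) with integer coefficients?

H_1 ≅ 0.

We work with the vertex ordering 0 < 1 < 2 < 3 < 4 < 5. The simplices of K, each written with vertices in increasing order, are:

  0-simplices (6): [0], [1], [2], [3], [4], [5]
  1-simplices (12): [0,1], [0,2], [0,3], [0,4], [1,3], [1,4], [1,5], [2,3], [2,4], [2,5], [3,5], [4,5]
  2-simplices (8): [0,1,3], [0,1,4], [0,2,3], [0,2,4], [1,3,5], [1,4,5], [2,3,5], [2,4,5]

Hence C_0 ≅ Z^6, C_1 ≅ Z^12, C_2 ≅ Z^8.

∂_1: C_1 → C_0 sends each edge [p,q] (with p < q) to q − p.
This gives a 6×12 integer matrix of rank 5; reducing to Smith normal form yields diagonal entries (1,1,1,1,1).

Boundary ∂_2: C_2 → C_1 maps a triangle to the signed sum of its edges. For instance
  ∂[0,1,4] = [1,4] − [0,4] + [0,1],
  ∂[0,2,3] = [2,3] − [0,3] + [0,2].
This gives a 12×8 integer matrix of rank 7; reducing to Smith normal form yields diagonal entries (1,1,1,1,1,1,1).

Computing H_k = (kernel of ∂_k) / (image of ∂_{k+1}):

  H_1: rank ker ∂_1 − rank ∂_2 = (12 − 5) − 7 = 0, and the invariant factors of ∂_2 are all 1, so H_1 ≅ 0.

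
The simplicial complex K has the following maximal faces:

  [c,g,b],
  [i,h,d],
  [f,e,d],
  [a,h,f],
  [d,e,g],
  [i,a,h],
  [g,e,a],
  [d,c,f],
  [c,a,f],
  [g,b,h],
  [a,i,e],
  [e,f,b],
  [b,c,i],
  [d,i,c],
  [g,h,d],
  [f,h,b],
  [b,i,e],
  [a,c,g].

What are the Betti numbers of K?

K has 9 vertices, 27 edges, 18 triangles.
rank ∂_0 = 0, rank ∂_1 = 8 ⇒ b_0 = 9 − 0 − 8 = 1; all invariant factors of ∂_1 are 1 so no torsion. So H_0 ≅ Z.
rank ∂_1 = 8, rank ∂_2 = 17 ⇒ b_1 = 27 − 8 − 17 = 2; all invariant factors of ∂_2 are 1 so no torsion. So H_1 ≅ Z^2.
rank ∂_2 = 17, rank ∂_3 = 0 ⇒ b_2 = 18 − 17 − 0 = 1. So H_2 ≅ Z.

b_0 = 1, b_1 = 2, b_2 = 1.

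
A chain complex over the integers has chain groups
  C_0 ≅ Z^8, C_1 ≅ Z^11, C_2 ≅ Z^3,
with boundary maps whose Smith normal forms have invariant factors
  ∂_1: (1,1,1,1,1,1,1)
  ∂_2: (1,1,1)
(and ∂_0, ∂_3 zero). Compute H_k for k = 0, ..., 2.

H_0 ≅ Z,  H_1 ≅ Z,  H_2 = 0.

H_0: b_0 = 8 − 0 − 7 = 1; torsion from ∂_1 factors > 1: none. So H_0 ≅ Z.
H_1: b_1 = 11 − 7 − 3 = 1; torsion from ∂_2 factors > 1: none. So H_1 ≅ Z.
H_2: b_2 = 3 − 3 − 0 = 0; torsion from ∂_3 factors > 1: none. So H_2 ≅ 0.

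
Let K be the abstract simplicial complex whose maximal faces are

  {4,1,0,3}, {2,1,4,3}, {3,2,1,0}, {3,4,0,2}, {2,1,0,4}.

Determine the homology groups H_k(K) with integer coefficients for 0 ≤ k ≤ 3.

Fix the vertex order 0 < 1 < 2 < 3 < 4 and write every simplex with vertices in increasing order. Then dim K = 3 and the simplices of K are:

  0-simplices (5): [0], [1], [2], [3], [4]
  1-simplices (10): [0,1], [0,2], [0,3], [0,4], [1,2], [1,3], [1,4], [2,3], [2,4], [3,4]
  2-simplices (10): [0,1,2], [0,1,3], [0,1,4], [0,2,3], [0,2,4], [0,3,4], [1,2,3], [1,2,4], [1,3,4], [2,3,4]
  3-simplices (5): [0,1,2,3], [0,1,2,4], [0,1,3,4], [0,2,3,4], [1,2,3,4]

Hence C_0 ≅ Z^5, C_1 ≅ Z^10, C_2 ≅ Z^10, C_3 ≅ Z^5.

The boundary map ∂_1: C_1 → C_0 maps an edge to its endpoints' difference, ∂[p,q] = q − p.
The 5×10 boundary matrix has rank 4 and Smith normal form diag(1,1,1,1).

The boundary map ∂_2: C_2 → C_1 maps a triangle to the signed sum of its edges. For instance
  ∂[1,2,3] = [2,3] − [1,3] + [1,2],
  ∂[0,2,3] = [2,3] − [0,3] + [0,2].
The 10×10 boundary matrix has rank 6 and Smith normal form diag(1,1,1,1,1,1).

The boundary map ∂_3: C_3 → C_2 sends each 3-simplex σ to the alternating sum Σ_i (−1)^i (σ with its i-th vertex removed). For instance
  ∂[0,1,2,3] = [1,2,3] − [0,2,3] + [0,1,3] − [0,1,2],
  ∂[0,1,2,4] = [1,2,4] − [0,2,4] + [0,1,4] − [0,1,2].
The 10×5 boundary matrix has rank 4 and Smith normal form diag(1,1,1,1).

From H_k ≅ ker(∂_k) / im(∂_{k+1}) we obtain:

  H_0: rank C_0 − rank ∂_1 = 5 − 4 = 1, and the invariant factors of ∂_1 are all 1, so H_0 = Z.
  H_1: rank ker ∂_1 − rank ∂_2 = (10 − 4) − 6 = 0, and the invariant factors of ∂_2 are all 1, so H_1 = 0.
  H_2: rank ker ∂_2 − rank ∂_3 = (10 − 6) − 4 = 0, and the invariant factors of ∂_3 are all 1, so H_2 = 0.
  H_3: rank ker ∂_3 − rank ∂_4 = (5 − 4) − 0 = 1, and there is no ∂_4, so H_3 = Z.

H_0 = Z,  H_1 = 0,  H_2 = 0,  H_3 = Z.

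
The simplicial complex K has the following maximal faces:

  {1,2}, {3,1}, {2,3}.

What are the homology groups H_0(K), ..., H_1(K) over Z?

Fix the vertex order 1 < 2 < 3 and write every simplex with vertices in increasing order. Then dim K = 1 and the simplices of K are:

  0-simplices (3): [1], [2], [3]
  1-simplices (3): [1,2], [1,3], [2,3]

so the chain groups are C_0 ≅ Z^3, C_1 ≅ Z^3.

The boundary map ∂_1: C_1 → C_0 maps an edge to its endpoints' difference, ∂[p,q] = q − p. For instance
  ∂[1,2] = [2] − [1].
The resulting 3×3 matrix has rank 2, and its Smith normal form has invariant factors (1,1).

Now H_k = ker ∂_k / im ∂_{k+1}, so:

  H_0: rank C_0 − rank ∂_1 = 3 − 2 = 1, and the invariant factors of ∂_1 are all 1, so H_0 ≅ Z.
  H_1: rank ker ∂_1 − rank ∂_2 = (3 − 2) − 0 = 1, and there is no ∂_2, so H_1 ≅ Z.

H_0 = Z,  H_1 = Z.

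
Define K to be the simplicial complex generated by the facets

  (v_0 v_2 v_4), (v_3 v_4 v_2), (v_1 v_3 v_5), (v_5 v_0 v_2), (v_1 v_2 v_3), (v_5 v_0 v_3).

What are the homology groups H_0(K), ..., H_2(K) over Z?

H_0 = Z,  H_1 = Z,  H_2 = 0.

K has 6 vertices, 12 edges, 6 triangles.
rank ∂_0 = 0, rank ∂_1 = 5 ⇒ b_0 = 6 − 0 − 5 = 1; all invariant factors of ∂_1 are 1 so no torsion. So H_0 ≅ Z.
rank ∂_1 = 5, rank ∂_2 = 6 ⇒ b_1 = 12 − 5 − 6 = 1; all invariant factors of ∂_2 are 1 so no torsion. So H_1 ≅ Z.
rank ∂_2 = 6, rank ∂_3 = 0 ⇒ b_2 = 6 − 6 − 0 = 0. So H_2 ≅ 0.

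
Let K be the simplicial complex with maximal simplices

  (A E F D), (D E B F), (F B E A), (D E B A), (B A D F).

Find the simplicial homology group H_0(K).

We work with the vertex ordering A < B < D < E < F. The simplices of K, each written with vertices in increasing order, are:

  0-simplices (5): A, B, D, E, F
  1-simplices (10): AB, AD, AE, AF, BD, BE, BF, DE, DF, EF
  2-simplices (10): ABD, ABE, ABF, ADE, ADF, AEF, BDE, BDF, BEF, DEF
  3-simplices (5): ABDE, ABDF, ABEF, ADEF, BDEF

Hence C_0 ≅ Z^5, C_1 ≅ Z^10, C_2 ≅ Z^10, C_3 ≅ Z^5.

Boundary ∂_1: C_1 → C_0 sends each edge [p,q] (with p < q) to q − p. For instance
  ∂BD = D − B.
The 5×10 boundary matrix has rank 4 and Smith normal form diag(1,1,1,1).

The boundary map ∂_2: C_2 → C_1 acts by ∂[p,q,r] = [q,r] − [p,r] + [p,q]. For instance
  ∂AEF = EF − AF + AE,
  ∂BEF = EF − BF + BE.
The 10×10 boundary matrix has rank 6 and Smith normal form diag(1,1,1,1,1,1).

Boundary ∂_3: C_3 → C_2 sends each 3-simplex σ to the alternating sum Σ_i (−1)^i (σ with its i-th vertex removed). For instance
  ∂BDEF = DEF − BEF + BDF − BDE,
  ∂ABEF = BEF − AEF + ABF − ABE.
The resulting 10×5 matrix has rank 4, and its Smith normal form has invariant factors (1,1,1,1).

Reading off H_k = ker ∂_k / im ∂_{k+1}:

  H_0: rank C_0 − rank ∂_1 = 5 − 4 = 1, and the invariant factors of ∂_1 are all 1, so H_0 = Z.

H_0 ≅ Z.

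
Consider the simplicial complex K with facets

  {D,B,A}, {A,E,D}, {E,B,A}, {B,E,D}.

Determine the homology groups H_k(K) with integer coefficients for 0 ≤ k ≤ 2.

H_0 ≅ Z,  H_1 = 0,  H_2 ≅ Z.

We work with the vertex ordering A < B < D < E. The simplices of K, each written with vertices in increasing order, are:

  0-simplices (4): A, B, D, E
  1-simplices (6): AB, AD, AE, BD, BE, DE
  2-simplices (4): ABD, ABE, ADE, BDE

so the chain groups are C_0 ≅ Z^4, C_1 ≅ Z^6, C_2 ≅ Z^4.

Boundary ∂_1: C_1 → C_0 is given by ∂[p,q] = [q] − [p]. For instance
  ∂DE = E − D.
The 4×6 boundary matrix has rank 3 and Smith normal form diag(1,1,1).

The boundary map ∂_2: C_2 → C_1 sends each 2-simplex [p,q,r] to [q,r] − [p,r] + [p,q]. For instance
  ∂ABE = BE − AE + AB,
  ∂ADE = DE − AE + AD.
This gives a 6×4 integer matrix of rank 3; reducing to Smith normal form yields diagonal entries (1,1,1).

Computing H_k = (kernel of ∂_k) / (image of ∂_{k+1}):

  H_0: rank C_0 − rank ∂_1 = 4 − 3 = 1, and the invariant factors of ∂_1 are all 1, so H_0 ≅ Z.
  H_1: rank ker ∂_1 − rank ∂_2 = (6 − 3) − 3 = 0, and the invariant factors of ∂_2 are all 1, so H_1 ≅ 0.
  H_2: rank ker ∂_2 − rank ∂_3 = (4 − 3) − 0 = 1, and there is no ∂_3, so H_2 ≅ Z.

As a check, the Euler characteristic is 4 − 6 + 4 = 2, which agrees with 1 − 0 + 1 = 2.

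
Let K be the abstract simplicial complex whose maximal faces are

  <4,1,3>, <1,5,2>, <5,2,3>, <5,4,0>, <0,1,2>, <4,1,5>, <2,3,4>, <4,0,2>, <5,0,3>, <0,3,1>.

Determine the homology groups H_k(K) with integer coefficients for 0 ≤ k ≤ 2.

H_0 = Z,  H_1 = Z/2,  H_2 = 0.

Take the total order 0 < 1 < 2 < 3 < 4 < 5 on the vertex set. Then K (dimension 2) consists of the simplices:

  0-simplices (6): [0], [1], [2], [3], [4], [5]
  1-simplices (15): [0,1], [0,2], [0,3], [0,4], [0,5], [1,2], [1,3], [1,4], [1,5], [2,3], [2,4], [2,5], [3,4], [3,5], [4,5]
  2-simplices (10): [0,1,2], [0,1,3], [0,2,4], [0,3,5], [0,4,5], [1,2,5], [1,3,4], [1,4,5], [2,3,4], [2,3,5]

Hence C_0 ≅ Z^6, C_1 ≅ Z^15, C_2 ≅ Z^10.

The boundary map ∂_1: C_1 → C_0 sends each edge [p,q] (with p < q) to q − p.
The resulting 6×15 matrix has rank 5, and its Smith normal form has invariant factors (1,1,1,1,1).

The boundary map ∂_2: C_2 → C_1 acts by ∂[p,q,r] = [q,r] − [p,r] + [p,q]. For instance
  ∂[0,1,3] = [1,3] − [0,3] + [0,1],
  ∂[2,3,5] = [3,5] − [2,5] + [2,3].
As a 15×10 matrix over Z this has rank 10, with invariant factors (1,1,1,1,1,1,1,1,1,2).

Computing H_k = (kernel of ∂_k) / (image of ∂_{k+1}):

  H_0: rank C_0 − rank ∂_1 = 6 − 5 = 1, and the invariant factors of ∂_1 are all 1, so H_0 ≅ Z.
  H_1: rank ker ∂_1 − rank ∂_2 = (15 − 5) − 10 = 0, and ∂_2 has invariant factor 2 > 1, so H_1 ≅ Z/2.
  H_2: rank ker ∂_2 − rank ∂_3 = (10 − 10) − 0 = 0, and there is no ∂_3, so H_2 ≅ 0.

As a check, the Euler characteristic is 6 − 15 + 10 = 1, which agrees with 1 − 0 + 0 = 1.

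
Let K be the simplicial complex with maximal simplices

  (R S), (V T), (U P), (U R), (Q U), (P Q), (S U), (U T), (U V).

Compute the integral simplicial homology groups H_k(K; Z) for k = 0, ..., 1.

H_0 = Z,  H_1 = Z^3.

We work with the vertex ordering P < Q < R < S < T < U < V. The simplices of K, each written with vertices in increasing order, are:

  0-simplices (7): P, Q, R, S, T, U, V
  1-simplices (9): PQ, PU, QU, RS, RU, SU, TU, TV, UV

Hence C_0 ≅ Z^7, C_1 ≅ Z^9.

Boundary ∂_1: C_1 → C_0 sends each edge [p,q] (with p < q) to q − p.
As a 7×9 matrix over Z this has rank 6, with invariant factors (1,1,1,1,1,1).

Now H_k = ker ∂_k / im ∂_{k+1}, so:

  H_0: rank C_0 − rank ∂_1 = 7 − 6 = 1, and the invariant factors of ∂_1 are all 1, so H_0 ≅ Z.
  H_1: rank ker ∂_1 − rank ∂_2 = (9 − 6) − 0 = 3, and there is no ∂_2, so H_1 ≅ Z^3.

(K is a triangulation of a wedge of 3 circles.)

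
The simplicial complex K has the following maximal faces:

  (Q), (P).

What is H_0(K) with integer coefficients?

H_0 ≅ Z^2.

K has 2 vertices.
rank ∂_0 = 0, rank ∂_1 = 0 ⇒ b_0 = 2 − 0 − 0 = 2. So H_0 ≅ Z^2.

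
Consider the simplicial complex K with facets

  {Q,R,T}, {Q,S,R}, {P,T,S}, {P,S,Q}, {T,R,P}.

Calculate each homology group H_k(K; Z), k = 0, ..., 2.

K has 5 vertices, 10 edges, 5 triangles.
rank ∂_0 = 0, rank ∂_1 = 4 ⇒ b_0 = 5 − 0 − 4 = 1; all invariant factors of ∂_1 are 1 so no torsion. So H_0 ≅ Z.
rank ∂_1 = 4, rank ∂_2 = 5 ⇒ b_1 = 10 − 4 − 5 = 1; all invariant factors of ∂_2 are 1 so no torsion. So H_1 ≅ Z.
rank ∂_2 = 5, rank ∂_3 = 0 ⇒ b_2 = 5 − 5 − 0 = 0. So H_2 ≅ 0.

H_0 = Z,  H_1 = Z,  H_2 = 0.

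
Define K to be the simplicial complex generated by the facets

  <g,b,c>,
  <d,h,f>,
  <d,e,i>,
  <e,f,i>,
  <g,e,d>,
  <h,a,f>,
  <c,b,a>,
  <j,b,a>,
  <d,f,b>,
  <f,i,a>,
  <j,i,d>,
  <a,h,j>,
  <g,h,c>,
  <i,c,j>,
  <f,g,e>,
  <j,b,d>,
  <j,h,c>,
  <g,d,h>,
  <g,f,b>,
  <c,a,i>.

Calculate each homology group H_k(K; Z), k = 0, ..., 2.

H_0 = Z,  H_1 = Z ⊕ Z/2,  H_2 = 0.

K has 10 vertices, 30 edges, 20 triangles.
rank ∂_0 = 0, rank ∂_1 = 9 ⇒ b_0 = 10 − 0 − 9 = 1; all invariant factors of ∂_1 are 1 so no torsion. So H_0 = Z.
rank ∂_1 = 9, rank ∂_2 = 20 ⇒ b_1 = 30 − 9 − 20 = 1; ∂_2 has invariant factor(s) [2] giving torsion. So H_1 = Z ⊕ Z/2.
rank ∂_2 = 20, rank ∂_3 = 0 ⇒ b_2 = 20 − 20 − 0 = 0. So H_2 = 0.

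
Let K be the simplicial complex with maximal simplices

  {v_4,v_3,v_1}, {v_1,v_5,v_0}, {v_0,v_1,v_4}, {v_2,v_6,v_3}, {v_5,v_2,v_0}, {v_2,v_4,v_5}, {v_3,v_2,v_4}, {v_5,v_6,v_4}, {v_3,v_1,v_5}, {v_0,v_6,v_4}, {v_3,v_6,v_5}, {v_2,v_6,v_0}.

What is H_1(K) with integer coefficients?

H_1 = Z/2.

Take the total order v_0 < v_1 < v_2 < v_3 < v_4 < v_5 < v_6 on the vertex set. Then K (dimension 2) consists of the simplices:

  0-simplices (7): [v_0], [v_1], [v_2], [v_3], [v_4], [v_5], [v_6]
  1-simplices (18): (18 of them)
  2-simplices (12): (12 of them)

so the chain groups are C_0 ≅ Z^7, C_1 ≅ Z^18, C_2 ≅ Z^12.

Boundary ∂_1: C_1 → C_0 sends each edge [p,q] (with p < q) to q − p. For instance
  ∂[v_0,v_2] = [v_2] − [v_0].
The resulting 7×18 matrix has rank 6, and its Smith normal form has invariant factors (1,1,1,1,1,1).

∂_2: C_2 → C_1 maps a triangle to the signed sum of its edges. For instance
  ∂[v_2,v_4,v_5] = [v_4,v_5] − [v_2,v_5] + [v_2,v_4],
  ∂[v_2,v_3,v_4] = [v_3,v_4] − [v_2,v_4] + [v_2,v_3].
The resulting 18×12 matrix has rank 12, and its Smith normal form has invariant factors (1,1,1,1,1,1,1,1,1,1,1,2).

Now H_k = ker ∂_k / im ∂_{k+1}, so:

  H_1: rank ker ∂_1 − rank ∂_2 = (18 − 6) − 12 = 0, and ∂_2 has invariant factor 2 > 1, so H_1 ≅ Z/2.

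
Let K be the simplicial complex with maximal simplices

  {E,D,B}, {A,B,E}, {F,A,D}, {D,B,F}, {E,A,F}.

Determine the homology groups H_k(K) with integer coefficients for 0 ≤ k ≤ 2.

Take the total order A < B < D < E < F on the vertex set. Then K (dimension 2) consists of the simplices:

  0-simplices (5): A, B, D, E, F
  1-simplices (10): AB, AD, AE, AF, BD, BE, BF, DE, DF, EF
  2-simplices (5): ABE, ADF, AEF, BDE, BDF

giving chain groups C_0 ≅ Z^5, C_1 ≅ Z^10, C_2 ≅ Z^5.

∂_1: C_1 → C_0 sends each edge [p,q] (with p < q) to q − p. For instance
  ∂AB = B − A.
This gives a 5×10 integer matrix of rank 4; reducing to Smith normal form yields diagonal entries (1,1,1,1).

Boundary ∂_2: C_2 → C_1 sends each 2-simplex [p,q,r] to [q,r] − [p,r] + [p,q]. For instance
  ∂ADF = DF − AF + AD,
  ∂BDE = DE − BE + BD.
This gives a 10×5 integer matrix of rank 5; reducing to Smith normal form yields diagonal entries (1,1,1,1,1).

Computing H_k = (kernel of ∂_k) / (image of ∂_{k+1}):

  H_0: rank C_0 − rank ∂_1 = 5 − 4 = 1, and the invariant factors of ∂_1 are all 1, so H_0 = Z.
  H_1: rank ker ∂_1 − rank ∂_2 = (10 − 4) − 5 = 1, and the invariant factors of ∂_2 are all 1, so H_1 = Z.
  H_2: rank ker ∂_2 − rank ∂_3 = (5 − 5) − 0 = 0, and there is no ∂_3, so H_2 = 0.

H_0 ≅ Z,  H_1 ≅ Z,  H_2 = 0.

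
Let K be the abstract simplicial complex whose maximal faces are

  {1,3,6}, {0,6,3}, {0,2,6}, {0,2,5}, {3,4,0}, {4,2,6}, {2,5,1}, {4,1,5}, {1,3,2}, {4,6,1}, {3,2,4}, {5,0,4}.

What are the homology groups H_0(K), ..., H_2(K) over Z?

Take the total order 0 < 1 < 2 < 3 < 4 < 5 < 6 on the vertex set. Then K (dimension 2) consists of the simplices:

  0-simplices (7): [0], [1], [2], [3], [4], [5], [6]
  1-simplices (18): [0,2], [0,3], [0,4], [0,5], [0,6], [1,2], [1,3], [1,4], [1,5], [1,6], [2,3], [2,4], [2,5], [2,6], [3,4], [3,6], [4,5], [4,6]
  2-simplices (12): [0,2,5], [0,2,6], [0,3,4], [0,3,6], [0,4,5], [1,2,3], [1,2,5], [1,3,6], [1,4,5], [1,4,6], [2,3,4], [2,4,6]

giving chain groups C_0 ≅ Z^7, C_1 ≅ Z^18, C_2 ≅ Z^12.

Boundary ∂_1: C_1 → C_0 maps an edge to its endpoints' difference, ∂[p,q] = q − p. For instance
  ∂[2,4] = [4] − [2].
As a 7×18 matrix over Z this has rank 6, with invariant factors (1,1,1,1,1,1).

The boundary map ∂_2: C_2 → C_1 acts by ∂[p,q,r] = [q,r] − [p,r] + [p,q]. For instance
  ∂[2,4,6] = [4,6] − [2,6] + [2,4],
  ∂[0,3,6] = [3,6] − [0,6] + [0,3].
As a 18×12 matrix over Z this has rank 12, with invariant factors (1,1,1,1,1,1,1,1,1,1,1,2).

Now H_k = ker ∂_k / im ∂_{k+1}, so:

  H_0: rank C_0 − rank ∂_1 = 7 − 6 = 1, and the invariant factors of ∂_1 are all 1, so H_0 = Z.
  H_1: rank ker ∂_1 − rank ∂_2 = (18 − 6) − 12 = 0, and ∂_2 has invariant factor 2 > 1, so H_1 = Z/2.
  H_2: rank ker ∂_2 − rank ∂_3 = (12 − 12) − 0 = 0, and there is no ∂_3, so H_2 = 0.

(K is a triangulation of the real projective plane RP^2.)

H_0 = Z,  H_1 = Z/2,  H_2 = 0.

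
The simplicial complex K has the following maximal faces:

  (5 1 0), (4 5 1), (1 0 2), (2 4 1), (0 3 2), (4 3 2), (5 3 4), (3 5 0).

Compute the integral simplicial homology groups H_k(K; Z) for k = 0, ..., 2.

H_0 = Z,  H_1 = 0,  H_2 = Z.

Order the vertices as 0 < 1 < 2 < 3 < 4 < 5. Listing each simplex with vertices in this order, K has dimension 2 with simplices:

  0-simplices (6): [0], [1], [2], [3], [4], [5]
  1-simplices (12): [0,1], [0,2], [0,3], [0,5], [1,2], [1,4], [1,5], [2,3], [2,4], [3,4], [3,5], [4,5]
  2-simplices (8): [0,1,2], [0,1,5], [0,2,3], [0,3,5], [1,2,4], [1,4,5], [2,3,4], [3,4,5]

giving chain groups C_0 ≅ Z^6, C_1 ≅ Z^12, C_2 ≅ Z^8.

Boundary ∂_1: C_1 → C_0 sends each edge [p,q] (with p < q) to q − p.
As a 6×12 matrix over Z this has rank 5, with invariant factors (1,1,1,1,1).

Boundary ∂_2: C_2 → C_1 sends each 2-simplex [p,q,r] to [q,r] − [p,r] + [p,q]. For instance
  ∂[1,2,4] = [2,4] − [1,4] + [1,2],
  ∂[0,3,5] = [3,5] − [0,5] + [0,3].
As a 12×8 matrix over Z this has rank 7, with invariant factors (1,1,1,1,1,1,1).

Reading off H_k = ker ∂_k / im ∂_{k+1}:

  H_0: rank C_0 − rank ∂_1 = 6 − 5 = 1, and the invariant factors of ∂_1 are all 1, so H_0 ≅ Z.
  H_1: rank ker ∂_1 − rank ∂_2 = (12 − 5) − 7 = 0, and the invariant factors of ∂_2 are all 1, so H_1 ≅ 0.
  H_2: rank ker ∂_2 − rank ∂_3 = (8 − 7) − 0 = 1, and there is no ∂_3, so H_2 ≅ Z.

(K is a triangulation of the 2-sphere S^2.)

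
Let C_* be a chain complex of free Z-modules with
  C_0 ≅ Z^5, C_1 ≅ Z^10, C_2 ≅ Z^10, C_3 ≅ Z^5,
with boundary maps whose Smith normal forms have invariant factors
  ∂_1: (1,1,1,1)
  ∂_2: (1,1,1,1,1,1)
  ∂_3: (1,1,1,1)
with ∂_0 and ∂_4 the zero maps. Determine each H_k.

H_0 ≅ Z,  H_1 = 0,  H_2 = 0,  H_3 ≅ Z.

H_0: b_0 = 5 − 0 − 4 = 1; torsion from ∂_1 factors > 1: none. So H_0 ≅ Z.
H_1: b_1 = 10 − 4 − 6 = 0; torsion from ∂_2 factors > 1: none. So H_1 ≅ 0.
H_2: b_2 = 10 − 6 − 4 = 0; torsion from ∂_3 factors > 1: none. So H_2 ≅ 0.
H_3: b_3 = 5 − 4 − 0 = 1; torsion from ∂_4 factors > 1: none. So H_3 ≅ Z.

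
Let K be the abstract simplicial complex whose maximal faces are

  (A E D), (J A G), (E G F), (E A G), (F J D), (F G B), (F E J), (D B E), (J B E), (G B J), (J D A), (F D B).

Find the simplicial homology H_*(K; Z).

H_0 ≅ Z,  H_1 ≅ Z/2,  H_2 = 0.

Fix the vertex order A < B < D < E < F < G < J and write every simplex with vertices in increasing order. Then dim K = 2 and the simplices of K are:

  0-simplices (7): A, B, D, E, F, G, J
  1-simplices (18): AD, AE, AG, AJ, BD, BE, BF, BG, BJ, DE, DF, DJ, EF, EG, EJ, FG, FJ, GJ
  2-simplices (12): ADE, ADJ, AEG, AGJ, BDE, BDF, BEJ, BFG, BGJ, DFJ, EFG, EFJ

giving chain groups C_0 ≅ Z^7, C_1 ≅ Z^18, C_2 ≅ Z^12.

The boundary map ∂_1: C_1 → C_0 is given by ∂[p,q] = [q] − [p].
The 7×18 boundary matrix has rank 6 and Smith normal form diag(1,1,1,1,1,1).

The boundary map ∂_2: C_2 → C_1 sends each 2-simplex [p,q,r] to [q,r] − [p,r] + [p,q]. For instance
  ∂BDF = DF − BF + BD,
  ∂BGJ = GJ − BJ + BG.
As a 18×12 matrix over Z this has rank 12, with invariant factors (1,1,1,1,1,1,1,1,1,1,1,2).

Reading off H_k = ker ∂_k / im ∂_{k+1}:

  H_0: rank C_0 − rank ∂_1 = 7 − 6 = 1, and the invariant factors of ∂_1 are all 1, so H_0 = Z.
  H_1: rank ker ∂_1 − rank ∂_2 = (18 − 6) − 12 = 0, and ∂_2 has invariant factor 2 > 1, so H_1 = Z/2.
  H_2: rank ker ∂_2 − rank ∂_3 = (12 − 12) − 0 = 0, and there is no ∂_3, so H_2 = 0.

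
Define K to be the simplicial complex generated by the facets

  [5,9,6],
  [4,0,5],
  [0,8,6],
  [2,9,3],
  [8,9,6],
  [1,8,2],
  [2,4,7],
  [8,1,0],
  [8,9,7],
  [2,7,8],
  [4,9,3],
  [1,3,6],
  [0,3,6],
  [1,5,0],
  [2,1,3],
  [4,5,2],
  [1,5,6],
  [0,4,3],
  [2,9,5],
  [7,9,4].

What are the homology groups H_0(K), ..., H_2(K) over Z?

Order the vertices as 0 < 1 < 2 < 3 < 4 < 5 < 6 < 7 < 8 < 9. Listing each simplex with vertices in this order, K has dimension 2 with simplices:

  0-simplices (10): [0], [1], [2], [3], [4], [5], [6], [7], [8], [9]
  1-simplices (30): (30 of them)
  2-simplices (20): (20 of them)

giving chain groups C_0 ≅ Z^10, C_1 ≅ Z^30, C_2 ≅ Z^20.

The boundary map ∂_1: C_1 → C_0 is given by ∂[p,q] = [q] − [p].
This gives a 10×30 integer matrix of rank 9; reducing to Smith normal form yields diagonal entries (1,1,1,1,1,1,1,1,1).

Boundary ∂_2: C_2 → C_1 sends each 2-simplex [p,q,r] to [q,r] − [p,r] + [p,q]. For instance
  ∂[1,2,3] = [2,3] − [1,3] + [1,2],
  ∂[0,4,5] = [4,5] − [0,5] + [0,4].
The resulting 30×20 matrix has rank 20, and its Smith normal form has invariant factors (1,1,1,1,1,1,1,1,1,1,1,1,1,1,1,1,1,1,1,2).

Reading off H_k = ker ∂_k / im ∂_{k+1}:

  H_0: rank C_0 − rank ∂_1 = 10 − 9 = 1, and the invariant factors of ∂_1 are all 1, so H_0 = Z.
  H_1: rank ker ∂_1 − rank ∂_2 = (30 − 9) − 20 = 1, and ∂_2 has invariant factor 2 > 1, so H_1 = Z ⊕ Z/2Z.
  H_2: rank ker ∂_2 − rank ∂_3 = (20 − 20) − 0 = 0, and there is no ∂_3, so H_2 = 0.

As a check, the Euler characteristic is 10 − 30 + 20 = 0, which agrees with 1 − 1 + 0 = 0.

H_0 = Z,  H_1 = Z ⊕ Z/2Z,  H_2 = 0.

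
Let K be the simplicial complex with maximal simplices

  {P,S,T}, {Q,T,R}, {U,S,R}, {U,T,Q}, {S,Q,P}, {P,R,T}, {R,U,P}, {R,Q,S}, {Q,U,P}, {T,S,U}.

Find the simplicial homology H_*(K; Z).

Fix the vertex order P < Q < R < S < T < U and write every simplex with vertices in increasing order. Then dim K = 2 and the simplices of K are:

  0-simplices (6): P, Q, R, S, T, U
  1-simplices (15): PQ, PR, PS, PT, PU, QR, QS, QT, QU, RS, RT, RU, ST, SU, TU
  2-simplices (10): PQS, PQU, PRT, PRU, PST, QRS, QRT, QTU, RSU, STU

so the chain groups are C_0 ≅ Z^6, C_1 ≅ Z^15, C_2 ≅ Z^10.

∂_1: C_1 → C_0 sends each edge [p,q] (with p < q) to q − p. For instance
  ∂SU = U − S.
As a 6×15 matrix over Z this has rank 5, with invariant factors (1,1,1,1,1).

Boundary ∂_2: C_2 → C_1 sends each 2-simplex [p,q,r] to [q,r] − [p,r] + [p,q]. For instance
  ∂PST = ST − PT + PS,
  ∂RSU = SU − RU + RS.
As a 15×10 matrix over Z this has rank 10, with invariant factors (1,1,1,1,1,1,1,1,1,2).

Now H_k = ker ∂_k / im ∂_{k+1}, so:

  H_0: rank C_0 − rank ∂_1 = 6 − 5 = 1, and the invariant factors of ∂_1 are all 1, so H_0 ≅ Z.
  H_1: rank ker ∂_1 − rank ∂_2 = (15 − 5) − 10 = 0, and ∂_2 has invariant factor 2 > 1, so H_1 ≅ Z/2.
  H_2: rank ker ∂_2 − rank ∂_3 = (10 − 10) − 0 = 0, and there is no ∂_3, so H_2 ≅ 0.

H_0 = Z,  H_1 = Z/2,  H_2 = 0.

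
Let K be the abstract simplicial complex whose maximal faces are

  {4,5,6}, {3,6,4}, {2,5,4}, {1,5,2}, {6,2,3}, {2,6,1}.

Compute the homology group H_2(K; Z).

H_2 = 0.

K has 6 vertices, 12 edges, 6 triangles.
rank ∂_2 = 6, rank ∂_3 = 0 ⇒ b_2 = 6 − 6 − 0 = 0. So H_2 = 0.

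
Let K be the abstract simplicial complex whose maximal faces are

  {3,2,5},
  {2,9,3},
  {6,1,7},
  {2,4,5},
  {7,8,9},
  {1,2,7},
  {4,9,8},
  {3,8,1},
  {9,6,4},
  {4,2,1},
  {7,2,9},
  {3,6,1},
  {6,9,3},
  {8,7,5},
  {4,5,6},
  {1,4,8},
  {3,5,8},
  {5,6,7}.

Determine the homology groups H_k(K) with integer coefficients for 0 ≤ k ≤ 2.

We work with the vertex ordering 1 < 2 < 3 < 4 < 5 < 6 < 7 < 8 < 9. The simplices of K, each written with vertices in increasing order, are:

  0-simplices (9): [1], [2], [3], [4], [5], [6], [7], [8], [9]
  1-simplices (27): (27 of them)
  2-simplices (18): [1,2,4], [1,2,7], [1,3,6], [1,3,8], [1,4,8], [1,6,7], [2,3,5], [2,3,9], [2,4,5], [2,7,9], [3,5,8], [3,6,9], [4,5,6], [4,6,9], [4,8,9], [5,6,7], [5,7,8], [7,8,9]

Hence C_0 ≅ Z^9, C_1 ≅ Z^27, C_2 ≅ Z^18.

The boundary map ∂_1: C_1 → C_0 is given by ∂[p,q] = [q] − [p].
As a 9×27 matrix over Z this has rank 8, with invariant factors (1,1,1,1,1,1,1,1).

The boundary map ∂_2: C_2 → C_1 sends each 2-simplex [p,q,r] to [q,r] − [p,r] + [p,q]. For instance
  ∂[4,5,6] = [5,6] − [4,6] + [4,5],
  ∂[1,3,8] = [3,8] − [1,8] + [1,3].
The 27×18 boundary matrix has rank 17 and Smith normal form diag(1,1,1,1,1,1,1,1,1,1,1,1,1,1,1,1,1).

Computing H_k = (kernel of ∂_k) / (image of ∂_{k+1}):

  H_0: rank C_0 − rank ∂_1 = 9 − 8 = 1, and the invariant factors of ∂_1 are all 1, so H_0 = Z.
  H_1: rank ker ∂_1 − rank ∂_2 = (27 − 8) − 17 = 2, and the invariant factors of ∂_2 are all 1, so H_1 = Z^2.
  H_2: rank ker ∂_2 − rank ∂_3 = (18 − 17) − 0 = 1, and there is no ∂_3, so H_2 = Z.

H_0 ≅ Z,  H_1 ≅ Z^2,  H_2 ≅ Z.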